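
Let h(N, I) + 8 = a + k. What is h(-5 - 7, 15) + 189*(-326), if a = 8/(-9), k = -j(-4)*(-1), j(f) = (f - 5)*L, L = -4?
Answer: -554282/9 ≈ -61587.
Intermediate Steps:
j(f) = 20 - 4*f (j(f) = (f - 5)*(-4) = (-5 + f)*(-4) = 20 - 4*f)
k = 36 (k = -(20 - 4*(-4))*(-1) = -(20 + 16)*(-1) = -1*36*(-1) = -36*(-1) = 36)
a = -8/9 (a = 8*(-⅑) = -8/9 ≈ -0.88889)
h(N, I) = 244/9 (h(N, I) = -8 + (-8/9 + 36) = -8 + 316/9 = 244/9)
h(-5 - 7, 15) + 189*(-326) = 244/9 + 189*(-326) = 244/9 - 61614 = -554282/9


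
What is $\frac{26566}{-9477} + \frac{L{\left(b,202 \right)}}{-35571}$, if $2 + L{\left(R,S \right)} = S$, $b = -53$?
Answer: $- \frac{315624862}{112368789} \approx -2.8088$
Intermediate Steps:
$L{\left(R,S \right)} = -2 + S$
$\frac{26566}{-9477} + \frac{L{\left(b,202 \right)}}{-35571} = \frac{26566}{-9477} + \frac{-2 + 202}{-35571} = 26566 \left(- \frac{1}{9477}\right) + 200 \left(- \frac{1}{35571}\right) = - \frac{26566}{9477} - \frac{200}{35571} = - \frac{315624862}{112368789}$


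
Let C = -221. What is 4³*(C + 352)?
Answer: 8384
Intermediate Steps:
4³*(C + 352) = 4³*(-221 + 352) = 64*131 = 8384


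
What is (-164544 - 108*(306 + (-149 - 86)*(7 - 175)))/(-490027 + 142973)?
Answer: 2230716/173527 ≈ 12.855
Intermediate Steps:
(-164544 - 108*(306 + (-149 - 86)*(7 - 175)))/(-490027 + 142973) = (-164544 - 108*(306 - 235*(-168)))/(-347054) = (-164544 - 108*(306 + 39480))*(-1/347054) = (-164544 - 108*39786)*(-1/347054) = (-164544 - 4296888)*(-1/347054) = -4461432*(-1/347054) = 2230716/173527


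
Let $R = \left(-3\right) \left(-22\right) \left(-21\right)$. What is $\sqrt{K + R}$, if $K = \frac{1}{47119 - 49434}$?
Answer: $\frac{i \sqrt{7427888165}}{2315} \approx 37.229 i$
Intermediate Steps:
$K = - \frac{1}{2315}$ ($K = \frac{1}{-2315} = - \frac{1}{2315} \approx -0.00043197$)
$R = -1386$ ($R = 66 \left(-21\right) = -1386$)
$\sqrt{K + R} = \sqrt{- \frac{1}{2315} - 1386} = \sqrt{- \frac{3208591}{2315}} = \frac{i \sqrt{7427888165}}{2315}$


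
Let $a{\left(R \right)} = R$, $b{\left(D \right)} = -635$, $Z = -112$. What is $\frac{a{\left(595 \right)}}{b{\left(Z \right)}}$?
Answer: $- \frac{119}{127} \approx -0.93701$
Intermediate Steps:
$\frac{a{\left(595 \right)}}{b{\left(Z \right)}} = \frac{595}{-635} = 595 \left(- \frac{1}{635}\right) = - \frac{119}{127}$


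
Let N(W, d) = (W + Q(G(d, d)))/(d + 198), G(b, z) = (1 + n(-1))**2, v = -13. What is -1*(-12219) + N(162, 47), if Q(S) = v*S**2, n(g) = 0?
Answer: 2993804/245 ≈ 12220.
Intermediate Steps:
G(b, z) = 1 (G(b, z) = (1 + 0)**2 = 1**2 = 1)
Q(S) = -13*S**2
N(W, d) = (-13 + W)/(198 + d) (N(W, d) = (W - 13*1**2)/(d + 198) = (W - 13*1)/(198 + d) = (W - 13)/(198 + d) = (-13 + W)/(198 + d))
-1*(-12219) + N(162, 47) = -1*(-12219) + (-13 + 162)/(198 + 47) = 12219 + 149/245 = 2993804/245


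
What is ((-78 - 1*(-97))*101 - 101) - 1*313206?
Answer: -311388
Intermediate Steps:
((-78 - 1*(-97))*101 - 101) - 1*313206 = ((-78 + 97)*101 - 101) - 313206 = (19*101 - 101) - 313206 = (1919 - 101) - 313206 = 1818 - 313206 = -311388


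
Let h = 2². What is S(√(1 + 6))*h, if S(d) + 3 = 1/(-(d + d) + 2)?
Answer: -37/3 - √7/3 ≈ -13.215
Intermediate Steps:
S(d) = -3 + 1/(2 - 2*d) (S(d) = -3 + 1/(-(d + d) + 2) = -3 + 1/(-2*d + 2) = -3 + 1/(2 - 2*d))
h = 4
S(√(1 + 6))*h = ((5 - 6*√(1 + 6))/(2*(-1 + √(1 + 6))))*4 = ((5 - 6*√7)/(2*(-1 + √7)))*4 = 2*(5 - 6*√7)/(-1 + √7)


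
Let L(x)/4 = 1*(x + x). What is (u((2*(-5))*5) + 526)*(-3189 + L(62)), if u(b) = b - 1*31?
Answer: -1198385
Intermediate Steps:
L(x) = 8*x (L(x) = 4*(1*(x + x)) = 4*(1*(2*x)) = 4*(2*x) = 8*x)
u(b) = -31 + b (u(b) = b - 31 = -31 + b)
(u((2*(-5))*5) + 526)*(-3189 + L(62)) = ((-31 + (2*(-5))*5) + 526)*(-3189 + 8*62) = ((-31 - 10*5) + 526)*(-3189 + 496) = ((-31 - 50) + 526)*(-2693) = (-81 + 526)*(-2693) = 445*(-2693) = -1198385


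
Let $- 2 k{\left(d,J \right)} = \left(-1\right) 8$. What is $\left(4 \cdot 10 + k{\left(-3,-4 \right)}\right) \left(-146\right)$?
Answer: $-6424$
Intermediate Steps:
$k{\left(d,J \right)} = 4$ ($k{\left(d,J \right)} = - \frac{\left(-1\right) 8}{2} = \left(- \frac{1}{2}\right) \left(-8\right) = 4$)
$\left(4 \cdot 10 + k{\left(-3,-4 \right)}\right) \left(-146\right) = \left(4 \cdot 10 + 4\right) \left(-146\right) = \left(40 + 4\right) \left(-146\right) = 44 \left(-146\right) = -6424$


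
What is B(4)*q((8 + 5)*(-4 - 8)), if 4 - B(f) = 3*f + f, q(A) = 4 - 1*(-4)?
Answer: -96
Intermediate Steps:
q(A) = 8 (q(A) = 4 + 4 = 8)
B(f) = 4 - 4*f (B(f) = 4 - (3*f + f) = 4 - 4*f)
B(4)*q((8 + 5)*(-4 - 8)) = (4 - 4*4)*8 = (4 - 16)*8 = -12*8 = -96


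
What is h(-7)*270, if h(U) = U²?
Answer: 13230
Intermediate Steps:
h(-7)*270 = (-7)²*270 = 49*270 = 13230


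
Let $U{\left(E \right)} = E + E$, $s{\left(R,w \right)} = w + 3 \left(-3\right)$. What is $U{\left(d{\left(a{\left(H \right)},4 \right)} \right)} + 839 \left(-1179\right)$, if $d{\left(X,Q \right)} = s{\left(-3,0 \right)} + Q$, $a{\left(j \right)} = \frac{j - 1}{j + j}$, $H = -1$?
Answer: $-989191$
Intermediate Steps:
$a{\left(j \right)} = \frac{-1 + j}{2 j}$
$s{\left(R,w \right)} = -9 + w$ ($s{\left(R,w \right)} = w - 9 = -9 + w$)
$d{\left(X,Q \right)} = -9 + Q$ ($d{\left(X,Q \right)} = \left(-9 + 0\right) + Q = -9 + Q$)
$U{\left(E \right)} = 2 E$
$U{\left(d{\left(a{\left(H \right)},4 \right)} \right)} + 839 \left(-1179\right) = 2 \left(-9 + 4\right) + 839 \left(-1179\right) = 2 \left(-5\right) - 989181 = -10 - 989181 = -989191$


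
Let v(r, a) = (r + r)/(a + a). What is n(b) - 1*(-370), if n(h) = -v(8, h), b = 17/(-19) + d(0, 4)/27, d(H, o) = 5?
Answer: 34696/91 ≈ 381.27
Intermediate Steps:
v(r, a) = r/a (v(r, a) = (2*r)/((2*a)) = (2*r)*(1/(2*a)) = r/a)
b = -364/513 (b = 17/(-19) + 5/27 = 17*(-1/19) + 5*(1/27) = -17/19 + 5/27 = -364/513 ≈ -0.70955)
n(h) = -8/h
n(b) - 1*(-370) = -8/(-364/513) - 1*(-370) = -8*(-513/364) + 370 = 1026/91 + 370 = 34696/91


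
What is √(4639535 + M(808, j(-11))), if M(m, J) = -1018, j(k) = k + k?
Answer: √4638517 ≈ 2153.7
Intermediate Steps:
j(k) = 2*k
√(4639535 + M(808, j(-11))) = √(4639535 - 1018) = √4638517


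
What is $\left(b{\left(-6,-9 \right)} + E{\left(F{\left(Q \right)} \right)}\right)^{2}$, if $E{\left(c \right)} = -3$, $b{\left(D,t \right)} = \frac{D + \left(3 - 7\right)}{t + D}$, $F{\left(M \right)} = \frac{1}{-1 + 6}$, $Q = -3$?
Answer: $\frac{49}{9} \approx 5.4444$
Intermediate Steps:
$F{\left(M \right)} = \frac{1}{5}$
$b{\left(D,t \right)} = \frac{-4 + D}{D + t}$ ($b{\left(D,t \right)} = \frac{D + \left(3 - 7\right)}{D + t} = \frac{D - 4}{D + t} = \frac{-4 + D}{D + t}$)
$\left(b{\left(-6,-9 \right)} + E{\left(F{\left(Q \right)} \right)}\right)^{2} = \left(\frac{-4 - 6}{-6 - 9} - 3\right)^{2} = \left(\frac{1}{-15} \left(-10\right) - 3\right)^{2} = \left(\left(- \frac{1}{15}\right) \left(-10\right) - 3\right)^{2} = \left(\frac{2}{3} - 3\right)^{2} = \left(- \frac{7}{3}\right)^{2} = \frac{49}{9}$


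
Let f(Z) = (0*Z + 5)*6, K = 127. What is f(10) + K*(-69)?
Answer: -8733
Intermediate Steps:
f(Z) = 30 (f(Z) = (0 + 5)*6 = 5*6 = 30)
f(10) + K*(-69) = 30 + 127*(-69) = 30 - 8763 = -8733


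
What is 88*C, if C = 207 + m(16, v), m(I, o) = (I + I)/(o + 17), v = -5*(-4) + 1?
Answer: 347512/19 ≈ 18290.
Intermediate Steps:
v = 21 (v = 20 + 1 = 21)
m(I, o) = 2*I/(17 + o) (m(I, o) = (2*I)/(17 + o) = 2*I/(17 + o))
C = 3949/19 (C = 207 + 2*16/(17 + 21) = 207 + 2*16/38 = 207 + 2*16*(1/38) = 207 + 16/19 = 3949/19 ≈ 207.84)
88*C = 88*(3949/19) = 347512/19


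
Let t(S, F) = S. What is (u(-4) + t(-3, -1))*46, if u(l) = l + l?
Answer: -506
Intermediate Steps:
u(l) = 2*l
(u(-4) + t(-3, -1))*46 = (2*(-4) - 3)*46 = (-8 - 3)*46 = -11*46 = -506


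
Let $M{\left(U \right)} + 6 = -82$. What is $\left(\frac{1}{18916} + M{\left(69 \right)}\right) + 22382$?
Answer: $\frac{421713305}{18916} \approx 22294.0$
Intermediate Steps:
$M{\left(U \right)} = -88$ ($M{\left(U \right)} = -6 - 82 = -88$)
$\left(\frac{1}{18916} + M{\left(69 \right)}\right) + 22382 = \left(\frac{1}{18916} - 88\right) + 22382 = - \frac{1664607}{18916} + 22382 = \frac{421713305}{18916}$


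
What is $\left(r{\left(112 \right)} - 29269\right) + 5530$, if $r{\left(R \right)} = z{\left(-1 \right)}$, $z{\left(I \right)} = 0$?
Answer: $-23739$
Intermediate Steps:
$r{\left(R \right)} = 0$
$\left(r{\left(112 \right)} - 29269\right) + 5530 = \left(0 - 29269\right) + 5530 = -29269 + 5530 = -23739$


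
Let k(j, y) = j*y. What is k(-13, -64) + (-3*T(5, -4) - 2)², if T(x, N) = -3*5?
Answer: 2681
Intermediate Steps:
T(x, N) = -15
k(-13, -64) + (-3*T(5, -4) - 2)² = -13*(-64) + (-3*(-15) - 2)² = 832 + (45 - 2)² = 832 + 43² = 832 + 1849 = 2681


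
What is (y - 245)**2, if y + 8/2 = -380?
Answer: 395641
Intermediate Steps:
y = -384 (y = -4 - 380 = -384)
(y - 245)**2 = (-384 - 245)**2 = (-629)**2 = 395641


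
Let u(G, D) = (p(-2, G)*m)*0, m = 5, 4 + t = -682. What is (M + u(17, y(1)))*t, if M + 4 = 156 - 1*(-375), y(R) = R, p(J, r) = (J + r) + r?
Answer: -361522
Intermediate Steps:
t = -686 (t = -4 - 682 = -686)
p(J, r) = J + 2*r
u(G, D) = 0 (u(G, D) = ((-2 + 2*G)*5)*0 = (-10 + 10*G)*0 = 0)
M = 527 (M = -4 + (156 - 1*(-375)) = -4 + (156 + 375) = -4 + 531 = 527)
(M + u(17, y(1)))*t = (527 + 0)*(-686) = 527*(-686) = -361522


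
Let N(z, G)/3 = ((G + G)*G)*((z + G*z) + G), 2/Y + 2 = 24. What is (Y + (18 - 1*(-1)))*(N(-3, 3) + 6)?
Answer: -100800/11 ≈ -9163.6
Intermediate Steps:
Y = 1/11 (Y = 2/(-2 + 24) = 2/22 = 2*(1/22) = 1/11 ≈ 0.090909)
N(z, G) = 6*G²*(G + z + G*z) (N(z, G) = 3*(((G + G)*G)*((z + G*z) + G)) = 3*(((2*G)*G)*(G + z + G*z)) = 3*((2*G²)*(G + z + G*z)) = 3*(2*G²*(G + z + G*z)) = 6*G²*(G + z + G*z))
(Y + (18 - 1*(-1)))*(N(-3, 3) + 6) = (1/11 + (18 - 1*(-1)))*(6*3²*(3 - 3 + 3*(-3)) + 6) = (1/11 + (18 + 1))*(6*9*(3 - 3 - 9) + 6) = (1/11 + 19)*(6*9*(-9) + 6) = 210*(-486 + 6)/11 = (210/11)*(-480) = -100800/11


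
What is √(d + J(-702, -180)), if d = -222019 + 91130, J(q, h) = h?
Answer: I*√131069 ≈ 362.03*I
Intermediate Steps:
d = -130889
√(d + J(-702, -180)) = √(-130889 - 180) = √(-131069) = I*√131069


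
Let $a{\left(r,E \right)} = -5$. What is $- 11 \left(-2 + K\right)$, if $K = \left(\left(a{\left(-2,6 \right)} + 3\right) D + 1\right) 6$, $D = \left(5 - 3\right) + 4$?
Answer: $748$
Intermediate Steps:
$D = 6$ ($D = 2 + 4 = 6$)
$K = -66$ ($K = \left(\left(-5 + 3\right) 6 + 1\right) 6 = \left(\left(-2\right) 6 + 1\right) 6 = \left(-12 + 1\right) 6 = \left(-11\right) 6 = -66$)
$- 11 \left(-2 + K\right) = - 11 \left(-2 - 66\right) = \left(-11\right) \left(-68\right) = 748$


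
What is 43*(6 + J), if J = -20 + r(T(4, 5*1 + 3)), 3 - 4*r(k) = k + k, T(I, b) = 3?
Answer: -2537/4 ≈ -634.25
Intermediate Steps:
r(k) = ¾ - k/2 (r(k) = ¾ - (k + k)/4 = ¾ - k/2)
J = -83/4 (J = -20 + (¾ - ½*3) = -20 + (¾ - 3/2) = -20 - ¾ = -83/4 ≈ -20.750)
43*(6 + J) = 43*(6 - 83/4) = 43*(-59/4) = -2537/4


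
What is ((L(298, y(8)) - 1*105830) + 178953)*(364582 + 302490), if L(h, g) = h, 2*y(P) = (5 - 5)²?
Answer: 48977093312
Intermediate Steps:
y(P) = 0 (y(P) = (5 - 5)²/2 = (½)*0² = (½)*0 = 0)
((L(298, y(8)) - 1*105830) + 178953)*(364582 + 302490) = ((298 - 1*105830) + 178953)*(364582 + 302490) = ((298 - 105830) + 178953)*667072 = (-105532 + 178953)*667072 = 73421*667072 = 48977093312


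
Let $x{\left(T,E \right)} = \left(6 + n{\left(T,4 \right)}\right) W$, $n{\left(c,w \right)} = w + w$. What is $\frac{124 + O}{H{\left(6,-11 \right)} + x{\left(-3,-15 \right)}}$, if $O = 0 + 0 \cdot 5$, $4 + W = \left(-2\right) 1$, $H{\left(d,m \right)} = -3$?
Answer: $- \frac{124}{87} \approx -1.4253$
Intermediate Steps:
$n{\left(c,w \right)} = 2 w$
$W = -6$ ($W = -4 - 2 = -6$)
$x{\left(T,E \right)} = -84$ ($x{\left(T,E \right)} = \left(6 + 2 \cdot 4\right) \left(-6\right) = \left(6 + 8\right) \left(-6\right) = 14 \left(-6\right) = -84$)
$O = 0$ ($O = 0 + 0 = 0$)
$\frac{124 + O}{H{\left(6,-11 \right)} + x{\left(-3,-15 \right)}} = \frac{124 + 0}{-3 - 84} = \frac{124}{-87} = 124 \left(- \frac{1}{87}\right) = - \frac{124}{87}$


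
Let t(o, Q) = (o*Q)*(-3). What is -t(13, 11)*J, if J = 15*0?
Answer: 0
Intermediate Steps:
t(o, Q) = -3*Q*o (t(o, Q) = (Q*o)*(-3) = -3*Q*o)
J = 0
-t(13, 11)*J = -(-3*11*13)*0 = -(-429)*0 = -1*0 = 0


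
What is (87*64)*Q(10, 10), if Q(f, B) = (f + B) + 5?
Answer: 139200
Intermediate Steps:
Q(f, B) = 5 + B + f (Q(f, B) = (B + f) + 5 = 5 + B + f)
(87*64)*Q(10, 10) = (87*64)*(5 + 10 + 10) = 5568*25 = 139200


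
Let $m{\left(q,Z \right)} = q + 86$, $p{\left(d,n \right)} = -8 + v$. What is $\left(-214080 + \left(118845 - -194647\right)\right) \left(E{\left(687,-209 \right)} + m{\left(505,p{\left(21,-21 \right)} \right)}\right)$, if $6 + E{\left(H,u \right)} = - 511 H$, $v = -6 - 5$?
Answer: $-34841122464$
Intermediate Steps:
$v = -11$
$p{\left(d,n \right)} = -19$ ($p{\left(d,n \right)} = -8 - 11 = -19$)
$m{\left(q,Z \right)} = 86 + q$
$E{\left(H,u \right)} = -6 - 511 H$
$\left(-214080 + \left(118845 - -194647\right)\right) \left(E{\left(687,-209 \right)} + m{\left(505,p{\left(21,-21 \right)} \right)}\right) = \left(-214080 + \left(118845 - -194647\right)\right) \left(\left(-6 - 351057\right) + \left(86 + 505\right)\right) = \left(-214080 + \left(118845 + 194647\right)\right) \left(\left(-6 - 351057\right) + 591\right) = \left(-214080 + 313492\right) \left(-351063 + 591\right) = 99412 \left(-350472\right) = -34841122464$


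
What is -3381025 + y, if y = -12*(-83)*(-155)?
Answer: -3535405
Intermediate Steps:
y = -154380 (y = 996*(-155) = -154380)
-3381025 + y = -3381025 - 154380 = -3535405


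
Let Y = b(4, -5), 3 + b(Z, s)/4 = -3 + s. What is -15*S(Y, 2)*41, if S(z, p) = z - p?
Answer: 28290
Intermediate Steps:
b(Z, s) = -24 + 4*s (b(Z, s) = -12 + 4*(-3 + s) = -12 + (-12 + 4*s) = -24 + 4*s)
Y = -44 (Y = -24 + 4*(-5) = -24 - 20 = -44)
-15*S(Y, 2)*41 = -15*(-44 - 1*2)*41 = -15*(-44 - 2)*41 = -15*(-46)*41 = 690*41 = 28290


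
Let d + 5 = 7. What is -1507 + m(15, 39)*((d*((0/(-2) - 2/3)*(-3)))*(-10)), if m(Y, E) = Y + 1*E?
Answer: -3667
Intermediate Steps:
m(Y, E) = E + Y (m(Y, E) = Y + E = E + Y)
d = 2 (d = -5 + 7 = 2)
-1507 + m(15, 39)*((d*((0/(-2) - 2/3)*(-3)))*(-10)) = -1507 + (39 + 15)*((2*((0/(-2) - 2/3)*(-3)))*(-10)) = -1507 + 54*((2*((0*(-½) - 2*⅓)*(-3)))*(-10)) = -1507 + 54*((2*((0 - ⅔)*(-3)))*(-10)) = -1507 + 54*((2*(-⅔*(-3)))*(-10)) = -1507 + 54*((2*2)*(-10)) = -1507 + 54*(4*(-10)) = -1507 + 54*(-40) = -1507 - 2160 = -3667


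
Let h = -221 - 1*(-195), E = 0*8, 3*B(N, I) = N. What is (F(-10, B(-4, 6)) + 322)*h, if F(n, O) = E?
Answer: -8372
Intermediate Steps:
B(N, I) = N/3
E = 0
F(n, O) = 0
h = -26 (h = -221 + 195 = -26)
(F(-10, B(-4, 6)) + 322)*h = (0 + 322)*(-26) = 322*(-26) = -8372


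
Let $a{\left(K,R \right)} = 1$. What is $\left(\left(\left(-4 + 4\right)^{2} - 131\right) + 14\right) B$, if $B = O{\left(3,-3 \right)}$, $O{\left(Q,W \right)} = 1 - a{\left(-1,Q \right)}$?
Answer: $0$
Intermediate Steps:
$O{\left(Q,W \right)} = 0$ ($O{\left(Q,W \right)} = 1 - 1 = 0$)
$B = 0$
$\left(\left(\left(-4 + 4\right)^{2} - 131\right) + 14\right) B = \left(\left(\left(-4 + 4\right)^{2} - 131\right) + 14\right) 0 = \left(\left(0^{2} - 131\right) + 14\right) 0 = \left(\left(0 - 131\right) + 14\right) 0 = \left(-131 + 14\right) 0 = \left(-117\right) 0 = 0$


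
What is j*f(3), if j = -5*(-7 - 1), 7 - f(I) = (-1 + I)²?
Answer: 120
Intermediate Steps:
f(I) = 7 - (-1 + I)²
j = 40 (j = -5*(-8) = 40)
j*f(3) = 40*(7 - (-1 + 3)²) = 40*(7 - 1*2²) = 40*(7 - 1*4) = 40*(7 - 4) = 40*3 = 120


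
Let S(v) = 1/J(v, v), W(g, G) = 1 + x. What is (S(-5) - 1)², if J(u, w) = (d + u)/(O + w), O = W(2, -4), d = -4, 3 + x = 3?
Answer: 25/81 ≈ 0.30864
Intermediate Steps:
x = 0 (x = -3 + 3 = 0)
W(g, G) = 1 (W(g, G) = 1 + 0 = 1)
O = 1
J(u, w) = (-4 + u)/(1 + w)
S(v) = (1 + v)/(-4 + v) (S(v) = 1/((-4 + v)/(1 + v)) = (1 + v)/(-4 + v))
(S(-5) - 1)² = ((1 - 5)/(-4 - 5) - 1)² = (-4/(-9) - 1)² = (-⅑*(-4) - 1)² = (4/9 - 1)² = (-5/9)² = 25/81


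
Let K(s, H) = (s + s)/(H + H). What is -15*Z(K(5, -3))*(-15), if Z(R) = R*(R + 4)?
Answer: -875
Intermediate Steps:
K(s, H) = s/H (K(s, H) = (2*s)/((2*H)) = (2*s)*(1/(2*H)) = s/H)
Z(R) = R*(4 + R)
-15*Z(K(5, -3))*(-15) = -15*5/(-3)*(4 + 5/(-3))*(-15) = -15*5*(-1/3)*(4 + 5*(-1/3))*(-15) = -(-25)*(4 - 5/3)*(-15) = -(-25)*7/3*(-15) = -15*(-35/9)*(-15) = (175/3)*(-15) = -875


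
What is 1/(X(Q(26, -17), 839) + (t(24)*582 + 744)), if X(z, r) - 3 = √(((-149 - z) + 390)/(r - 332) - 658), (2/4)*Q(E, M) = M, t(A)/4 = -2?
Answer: -1981863/7747435798 - 13*I*√999993/7747435798 ≈ -0.00025581 - 1.678e-6*I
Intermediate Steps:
t(A) = -8 (t(A) = 4*(-2) = -8)
Q(E, M) = 2*M
X(z, r) = 3 + √(-658 + (241 - z)/(-332 + r)) (X(z, r) = 3 + √(((-149 - z) + 390)/(r - 332) - 658) = 3 + √((241 - z)/(-332 + r) - 658) = 3 + √(-658 + (241 - z)/(-332 + r)))
1/(X(Q(26, -17), 839) + (t(24)*582 + 744)) = 1/((3 + √((218697 - 2*(-17) - 658*839)/(-332 + 839))) + (-8*582 + 744)) = 1/((3 + √((218697 - 1*(-34) - 552062)/507)) + (-4656 + 744)) = 1/((3 + √((218697 + 34 - 552062)/507)) - 3912) = 1/((3 + √((1/507)*(-333331))) - 3912) = 1/((3 + √(-333331/507)) - 3912) = 1/((3 + I*√999993/39) - 3912) = 1/(-3909 + I*√999993/39)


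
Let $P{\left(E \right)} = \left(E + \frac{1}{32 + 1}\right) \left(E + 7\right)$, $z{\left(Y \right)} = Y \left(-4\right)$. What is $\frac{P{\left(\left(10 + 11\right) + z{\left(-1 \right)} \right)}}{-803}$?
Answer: $- \frac{26432}{26499} \approx -0.99747$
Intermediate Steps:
$z{\left(Y \right)} = - 4 Y$
$P{\left(E \right)} = \left(7 + E\right) \left(\frac{1}{33} + E\right)$ ($P{\left(E \right)} = \left(E + \frac{1}{33}\right) \left(7 + E\right) = \left(\frac{1}{33} + E\right) \left(7 + E\right) = \left(7 + E\right) \left(\frac{1}{33} + E\right)$)
$\frac{P{\left(\left(10 + 11\right) + z{\left(-1 \right)} \right)}}{-803} = \frac{\frac{7}{33} + \left(\left(10 + 11\right) - -4\right)^{2} + \frac{232 \left(\left(10 + 11\right) - -4\right)}{33}}{-803} = \left(\frac{7}{33} + \left(21 + 4\right)^{2} + \frac{232 \left(21 + 4\right)}{33}\right) \left(- \frac{1}{803}\right) = \left(\frac{7}{33} + 25^{2} + \frac{232}{33} \cdot 25\right) \left(- \frac{1}{803}\right) = \left(\frac{7}{33} + 625 + \frac{5800}{33}\right) \left(- \frac{1}{803}\right) = \frac{26432}{33} \left(- \frac{1}{803}\right) = - \frac{26432}{26499}$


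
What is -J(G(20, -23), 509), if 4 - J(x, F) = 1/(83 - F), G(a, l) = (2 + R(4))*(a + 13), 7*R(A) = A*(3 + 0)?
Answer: -1705/426 ≈ -4.0023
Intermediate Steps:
R(A) = 3*A/7 (R(A) = (A*(3 + 0))/7 = (A*3)/7 = (3*A)/7 = 3*A/7)
G(a, l) = 338/7 + 26*a/7 (G(a, l) = (2 + (3/7)*4)*(a + 13) = (2 + 12/7)*(13 + a) = 26*(13 + a)/7 = 338/7 + 26*a/7)
J(x, F) = 4 - 1/(83 - F)
-J(G(20, -23), 509) = -(-331 + 4*509)/(-83 + 509) = -(-331 + 2036)/426 = -1705/426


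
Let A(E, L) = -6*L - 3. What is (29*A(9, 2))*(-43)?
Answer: 18705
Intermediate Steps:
A(E, L) = -3 - 6*L
(29*A(9, 2))*(-43) = (29*(-3 - 6*2))*(-43) = (29*(-3 - 12))*(-43) = (29*(-15))*(-43) = -435*(-43) = 18705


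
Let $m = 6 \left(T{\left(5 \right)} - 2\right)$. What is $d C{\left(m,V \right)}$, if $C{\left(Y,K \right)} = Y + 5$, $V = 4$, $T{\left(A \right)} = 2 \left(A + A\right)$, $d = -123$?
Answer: $-13899$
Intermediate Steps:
$T{\left(A \right)} = 4 A$ ($T{\left(A \right)} = 2 \cdot 2 A = 4 A$)
$m = 108$ ($m = 6 \left(4 \cdot 5 - 2\right) = 6 \left(20 - 2\right) = 6 \cdot 18 = 108$)
$C{\left(Y,K \right)} = 5 + Y$
$d C{\left(m,V \right)} = - 123 \left(5 + 108\right) = \left(-123\right) 113 = -13899$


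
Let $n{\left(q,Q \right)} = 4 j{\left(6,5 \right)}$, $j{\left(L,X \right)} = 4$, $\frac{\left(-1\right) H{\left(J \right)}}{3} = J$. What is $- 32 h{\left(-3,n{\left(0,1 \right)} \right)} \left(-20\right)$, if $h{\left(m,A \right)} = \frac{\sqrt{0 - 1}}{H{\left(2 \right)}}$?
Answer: $- \frac{320 i}{3} \approx - 106.67 i$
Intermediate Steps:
$H{\left(J \right)} = - 3 J$
$n{\left(q,Q \right)} = 16$ ($n{\left(q,Q \right)} = 4 \cdot 4 = 16$)
$h{\left(m,A \right)} = - \frac{i}{6}$ ($h{\left(m,A \right)} = \frac{\sqrt{0 - 1}}{\left(-3\right) 2} = \frac{\sqrt{-1}}{-6} = i \left(- \frac{1}{6}\right) = - \frac{i}{6}$)
$- 32 h{\left(-3,n{\left(0,1 \right)} \right)} \left(-20\right) = - 32 \left(- \frac{i}{6}\right) \left(-20\right) = \frac{16 i}{3} \left(-20\right) = - \frac{320 i}{3}$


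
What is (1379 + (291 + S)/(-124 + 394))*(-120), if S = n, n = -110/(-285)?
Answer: -84957676/513 ≈ -1.6561e+5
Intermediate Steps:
n = 22/57 (n = -110*(-1/285) = 22/57 ≈ 0.38596)
S = 22/57 ≈ 0.38596
(1379 + (291 + S)/(-124 + 394))*(-120) = (1379 + (291 + 22/57)/(-124 + 394))*(-120) = (1379 + (16609/57)/270)*(-120) = (1379 + (16609/57)*(1/270))*(-120) = (1379 + 16609/15390)*(-120) = (21239419/15390)*(-120) = -84957676/513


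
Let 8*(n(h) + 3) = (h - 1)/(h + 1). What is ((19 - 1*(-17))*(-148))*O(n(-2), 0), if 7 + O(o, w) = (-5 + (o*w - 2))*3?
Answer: 149184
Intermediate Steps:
n(h) = -3 + (-1 + h)/(8*(1 + h)) (n(h) = -3 + ((h - 1)/(h + 1))/8 = -3 + ((-1 + h)/(1 + h))/8 = -3 + (-1 + h)/(8*(1 + h)))
O(o, w) = -28 + 3*o*w (O(o, w) = -7 + (-5 + (o*w - 2))*3 = -7 + (-5 + (-2 + o*w))*3 = -7 + (-7 + o*w)*3 = -7 + (-21 + 3*o*w) = -28 + 3*o*w)
((19 - 1*(-17))*(-148))*O(n(-2), 0) = ((19 - 1*(-17))*(-148))*(-28 + 3*((-25 - 23*(-2))/(8*(1 - 2)))*0) = ((19 + 17)*(-148))*(-28 + 3*((⅛)*(-25 + 46)/(-1))*0) = (36*(-148))*(-28 + 3*((⅛)*(-1)*21)*0) = -5328*(-28 + 3*(-21/8)*0) = -5328*(-28 + 0) = -5328*(-28) = 149184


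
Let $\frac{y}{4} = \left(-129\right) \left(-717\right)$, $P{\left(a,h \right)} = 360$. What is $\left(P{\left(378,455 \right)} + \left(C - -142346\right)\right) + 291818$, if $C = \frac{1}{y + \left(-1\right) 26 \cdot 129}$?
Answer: $\frac{159304319833}{366618} \approx 4.3452 \cdot 10^{5}$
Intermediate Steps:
$y = 369972$ ($y = 4 \left(\left(-129\right) \left(-717\right)\right) = 4 \cdot 92493 = 369972$)
$C = \frac{1}{366618}$ ($C = \frac{1}{369972 + \left(-1\right) 26 \cdot 129} = \frac{1}{369972 - 3354} = \frac{1}{366618} \approx 2.7276 \cdot 10^{-6}$)
$\left(P{\left(378,455 \right)} + \left(C - -142346\right)\right) + 291818 = \left(360 + \left(\frac{1}{366618} - -142346\right)\right) + 291818 = \left(360 + \left(\frac{1}{366618} + 142346\right)\right) + 291818 = \left(360 + \frac{52186605829}{366618}\right) + 291818 = \frac{52318588309}{366618} + 291818 = \frac{159304319833}{366618}$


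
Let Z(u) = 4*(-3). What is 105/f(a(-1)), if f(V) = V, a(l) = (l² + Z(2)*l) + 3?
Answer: 105/16 ≈ 6.5625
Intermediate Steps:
Z(u) = -12
a(l) = 3 + l² - 12*l (a(l) = (l² - 12*l) + 3 = 3 + l² - 12*l)
105/f(a(-1)) = 105/(3 + (-1)² - 12*(-1)) = 105/(3 + 1 + 12) = 105/16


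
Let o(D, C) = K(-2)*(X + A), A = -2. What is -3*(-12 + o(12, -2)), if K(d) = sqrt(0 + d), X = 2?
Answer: 36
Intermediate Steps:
K(d) = sqrt(d)
o(D, C) = 0 (o(D, C) = sqrt(-2)*(2 - 2) = (I*sqrt(2))*0 = 0)
-3*(-12 + o(12, -2)) = -3*(-12 + 0) = -3*(-12) = 36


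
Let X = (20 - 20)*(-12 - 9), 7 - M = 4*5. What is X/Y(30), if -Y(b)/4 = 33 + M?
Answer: 0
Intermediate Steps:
M = -13 (M = 7 - 4*5 = 7 - 1*20 = 7 - 20 = -13)
Y(b) = -80 (Y(b) = -4*(33 - 13) = -4*20 = -80)
X = 0 (X = 0*(-21) = 0)
X/Y(30) = 0/(-80) = 0*(-1/80) = 0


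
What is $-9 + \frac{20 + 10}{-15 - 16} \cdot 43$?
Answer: $- \frac{1569}{31} \approx -50.613$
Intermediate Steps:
$-9 + \frac{20 + 10}{-15 - 16} \cdot 43 = -9 + \frac{30}{-31} \cdot 43 = -9 + 30 \left(- \frac{1}{31}\right) 43 = -9 - \frac{1290}{31} = - \frac{1569}{31}$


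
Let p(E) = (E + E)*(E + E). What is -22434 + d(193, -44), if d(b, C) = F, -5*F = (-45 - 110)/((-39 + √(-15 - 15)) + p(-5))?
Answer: (-22434*√30 + 1368443*I)/(√30 - 61*I) ≈ -22434.0 - 0.045266*I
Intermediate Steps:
p(E) = 4*E² (p(E) = (2*E)*(2*E) = 4*E²)
F = 31/(61 + I*√30) (F = -(-45 - 110)/(5*((-39 + √(-15 - 15)) + 4*(-5)²)) = -(-31)/((-39 + √(-30)) + 4*25) = -(-31)/((-39 + I*√30) + 100) = -(-31)/(61 + I*√30) = 31/(61 + I*√30) ≈ 0.50413 - 0.045266*I)
d(b, C) = 61/121 - I*√30/121
-22434 + d(193, -44) = -22434 + (61/121 - I*√30/121) = -2714453/121 - I*√30/121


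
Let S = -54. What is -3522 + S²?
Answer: -606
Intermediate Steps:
-3522 + S² = -3522 + (-54)² = -3522 + 2916 = -606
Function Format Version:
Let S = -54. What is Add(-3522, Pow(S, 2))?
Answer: -606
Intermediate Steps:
Add(-3522, Pow(S, 2)) = Add(-3522, Pow(-54, 2)) = Add(-3522, 2916) = -606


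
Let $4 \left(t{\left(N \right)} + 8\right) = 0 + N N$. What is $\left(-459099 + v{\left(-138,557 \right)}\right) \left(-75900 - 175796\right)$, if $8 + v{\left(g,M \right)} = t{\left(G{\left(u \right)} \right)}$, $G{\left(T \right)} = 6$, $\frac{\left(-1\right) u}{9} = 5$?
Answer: $115555143776$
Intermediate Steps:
$u = -45$ ($u = \left(-9\right) 5 = -45$)
$t{\left(N \right)} = -8 + \frac{N^{2}}{4}$ ($t{\left(N \right)} = -8 + \frac{0 + N N}{4} = -8 + \frac{0 + N^{2}}{4} = -8 + \frac{N^{2}}{4}$)
$v{\left(g,M \right)} = -7$ ($v{\left(g,M \right)} = -8 - \left(8 - \frac{6^{2}}{4}\right) = -8 + \left(-8 + \frac{1}{4} \cdot 36\right) = -8 + \left(-8 + 9\right) = -8 + 1 = -7$)
$\left(-459099 + v{\left(-138,557 \right)}\right) \left(-75900 - 175796\right) = \left(-459099 - 7\right) \left(-75900 - 175796\right) = \left(-459106\right) \left(-251696\right) = 115555143776$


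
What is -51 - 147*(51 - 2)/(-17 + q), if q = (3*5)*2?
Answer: -7866/13 ≈ -605.08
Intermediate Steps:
q = 30 (q = 15*2 = 30)
-51 - 147*(51 - 2)/(-17 + q) = -51 - 147*(51 - 2)/(-17 + 30) = -51 - 7203/13 = -7866/13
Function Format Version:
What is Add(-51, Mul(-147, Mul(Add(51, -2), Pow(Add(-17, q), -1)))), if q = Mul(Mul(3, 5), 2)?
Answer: Rational(-7866, 13) ≈ -605.08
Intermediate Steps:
q = 30 (q = Mul(15, 2) = 30)
Add(-51, Mul(-147, Mul(Add(51, -2), Pow(Add(-17, q), -1)))) = Add(-51, Mul(-147, Mul(Add(51, -2), Pow(Add(-17, 30), -1)))) = Add(-51, Mul(-147, Mul(49, Pow(13, -1)))) = Add(-51, Mul(-147, Mul(49, Rational(1, 13)))) = Add(-51, Mul(-147, Rational(49, 13))) = Add(-51, Rational(-7203, 13)) = Rational(-7866, 13)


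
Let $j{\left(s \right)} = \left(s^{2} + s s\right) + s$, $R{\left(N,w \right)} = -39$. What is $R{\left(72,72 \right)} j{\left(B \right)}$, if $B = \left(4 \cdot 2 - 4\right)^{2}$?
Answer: $-20592$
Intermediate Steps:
$B = 16$ ($B = \left(8 - 4\right)^{2} = 4^{2} = 16$)
$j{\left(s \right)} = s + 2 s^{2}$ ($j{\left(s \right)} = \left(s^{2} + s^{2}\right) + s = 2 s^{2} + s = s + 2 s^{2}$)
$R{\left(72,72 \right)} j{\left(B \right)} = - 39 \cdot 16 \left(1 + 2 \cdot 16\right) = - 39 \cdot 16 \left(1 + 32\right) = - 39 \cdot 16 \cdot 33 = \left(-39\right) 528 = -20592$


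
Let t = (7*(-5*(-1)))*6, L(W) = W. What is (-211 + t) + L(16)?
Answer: 15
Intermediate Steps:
t = 210 (t = (7*5)*6 = 35*6 = 210)
(-211 + t) + L(16) = (-211 + 210) + 16 = -1 + 16 = 15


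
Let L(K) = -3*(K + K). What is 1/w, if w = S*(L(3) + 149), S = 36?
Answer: 1/4716 ≈ 0.00021204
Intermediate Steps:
L(K) = -6*K
w = 4716 (w = 36*(-6*3 + 149) = 36*(-18 + 149) = 36*131 = 4716)
1/w = 1/4716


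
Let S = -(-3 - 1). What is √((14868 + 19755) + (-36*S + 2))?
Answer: 29*√41 ≈ 185.69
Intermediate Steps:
S = 4 (S = -1*(-4) = 4)
√((14868 + 19755) + (-36*S + 2)) = √((14868 + 19755) + (-36*4 + 2)) = √(34623 + (-144 + 2)) = √(34623 - 142) = √34481 = 29*√41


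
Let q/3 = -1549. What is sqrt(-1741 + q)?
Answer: 2*I*sqrt(1597) ≈ 79.925*I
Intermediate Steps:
q = -4647 (q = 3*(-1549) = -4647)
sqrt(-1741 + q) = sqrt(-1741 - 4647) = sqrt(-6388) = 2*I*sqrt(1597)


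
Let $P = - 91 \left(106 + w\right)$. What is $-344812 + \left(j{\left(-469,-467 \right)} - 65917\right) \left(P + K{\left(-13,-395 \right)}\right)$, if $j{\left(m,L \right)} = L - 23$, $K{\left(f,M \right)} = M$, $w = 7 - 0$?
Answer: $708749134$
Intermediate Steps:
$w = 7$ ($w = 7 + 0 = 7$)
$j{\left(m,L \right)} = -23 + L$
$P = -10283$ ($P = - 91 \left(106 + 7\right) = \left(-91\right) 113 = -10283$)
$-344812 + \left(j{\left(-469,-467 \right)} - 65917\right) \left(P + K{\left(-13,-395 \right)}\right) = -344812 + \left(\left(-23 - 467\right) - 65917\right) \left(-10283 - 395\right) = -344812 + \left(-490 - 65917\right) \left(-10678\right) = -344812 - -709093946 = -344812 + 709093946 = 708749134$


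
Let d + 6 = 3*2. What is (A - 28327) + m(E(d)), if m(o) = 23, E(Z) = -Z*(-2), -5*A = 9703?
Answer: -151223/5 ≈ -30245.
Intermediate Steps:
d = 0 (d = -6 + 3*2 = -6 + 6 = 0)
A = -9703/5 (A = -⅕*9703 = -9703/5 ≈ -1940.6)
E(Z) = 2*Z (E(Z) = -(-2)*Z = 2*Z)
(A - 28327) + m(E(d)) = (-9703/5 - 28327) + 23 = -151338/5 + 23 = -151223/5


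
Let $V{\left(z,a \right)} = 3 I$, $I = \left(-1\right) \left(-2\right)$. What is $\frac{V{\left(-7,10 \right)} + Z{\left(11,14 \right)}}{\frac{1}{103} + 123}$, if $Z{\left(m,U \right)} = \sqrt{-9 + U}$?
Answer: $\frac{309}{6335} + \frac{103 \sqrt{5}}{12670} \approx 0.066955$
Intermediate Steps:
$I = 2$
$V{\left(z,a \right)} = 6$ ($V{\left(z,a \right)} = 3 \cdot 2 = 6$)
$\frac{V{\left(-7,10 \right)} + Z{\left(11,14 \right)}}{\frac{1}{103} + 123} = \frac{6 + \sqrt{-9 + 14}}{\frac{1}{103} + 123} = \frac{6 + \sqrt{5}}{\frac{1}{103} + 123} = \frac{6 + \sqrt{5}}{\frac{12670}{103}} = \left(6 + \sqrt{5}\right) \frac{103}{12670} = \frac{309}{6335} + \frac{103 \sqrt{5}}{12670}$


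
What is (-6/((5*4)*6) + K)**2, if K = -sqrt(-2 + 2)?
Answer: 1/400 ≈ 0.0025000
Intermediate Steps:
K = 0 (K = -sqrt(0) = -1*0 = 0)
(-6/((5*4)*6) + K)**2 = (-6/((5*4)*6) + 0)**2 = (-6/(20*6) + 0)**2 = (-6/120 + 0)**2 = (-6*1/120 + 0)**2 = (-1/20 + 0)**2 = (-1/20)**2 = 1/400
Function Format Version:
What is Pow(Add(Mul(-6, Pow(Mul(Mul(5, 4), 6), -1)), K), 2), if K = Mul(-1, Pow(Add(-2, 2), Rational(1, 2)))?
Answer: Rational(1, 400) ≈ 0.0025000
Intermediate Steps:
K = 0 (K = Mul(-1, Pow(0, Rational(1, 2))) = Mul(-1, 0) = 0)
Pow(Add(Mul(-6, Pow(Mul(Mul(5, 4), 6), -1)), K), 2) = Pow(Add(Mul(-6, Pow(Mul(Mul(5, 4), 6), -1)), 0), 2) = Pow(Add(Mul(-6, Pow(Mul(20, 6), -1)), 0), 2) = Pow(Add(Mul(-6, Pow(120, -1)), 0), 2) = Pow(Add(Mul(-6, Rational(1, 120)), 0), 2) = Pow(Add(Rational(-1, 20), 0), 2) = Pow(Rational(-1, 20), 2) = Rational(1, 400)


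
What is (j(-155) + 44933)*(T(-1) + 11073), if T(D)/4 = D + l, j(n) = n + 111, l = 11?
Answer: 498851457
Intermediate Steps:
j(n) = 111 + n
T(D) = 44 + 4*D (T(D) = 4*(D + 11) = 4*(11 + D) = 44 + 4*D)
(j(-155) + 44933)*(T(-1) + 11073) = ((111 - 155) + 44933)*((44 + 4*(-1)) + 11073) = (-44 + 44933)*((44 - 4) + 11073) = 44889*(40 + 11073) = 44889*11113 = 498851457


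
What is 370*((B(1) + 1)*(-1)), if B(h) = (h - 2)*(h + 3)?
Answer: 1110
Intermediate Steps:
B(h) = (-2 + h)*(3 + h)
370*((B(1) + 1)*(-1)) = 370*(((-6 + 1 + 1²) + 1)*(-1)) = 370*(((-6 + 1 + 1) + 1)*(-1)) = 370*((-4 + 1)*(-1)) = 370*(-3*(-1)) = 370*3 = 1110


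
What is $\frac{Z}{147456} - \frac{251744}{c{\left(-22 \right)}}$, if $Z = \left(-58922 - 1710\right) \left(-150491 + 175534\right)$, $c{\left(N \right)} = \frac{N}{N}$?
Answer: $- \frac{4829946305}{18432} \approx -2.6204 \cdot 10^{5}$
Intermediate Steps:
$c{\left(N \right)} = 1$
$Z = -1518407176$ ($Z = \left(-60632\right) 25043 = -1518407176$)
$\frac{Z}{147456} - \frac{251744}{c{\left(-22 \right)}} = - \frac{1518407176}{147456} - \frac{251744}{1} = \left(-1518407176\right) \frac{1}{147456} - 251744 = - \frac{189800897}{18432} - 251744 = - \frac{4829946305}{18432}$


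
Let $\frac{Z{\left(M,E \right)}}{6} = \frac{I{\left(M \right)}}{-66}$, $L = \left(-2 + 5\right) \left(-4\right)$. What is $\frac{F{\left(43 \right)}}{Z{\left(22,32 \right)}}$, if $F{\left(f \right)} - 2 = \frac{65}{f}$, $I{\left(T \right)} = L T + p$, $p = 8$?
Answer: $\frac{1661}{11008} \approx 0.15089$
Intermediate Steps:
$L = -12$ ($L = 3 \left(-4\right) = -12$)
$I{\left(T \right)} = 8 - 12 T$ ($I{\left(T \right)} = - 12 T + 8 = 8 - 12 T$)
$Z{\left(M,E \right)} = - \frac{8}{11} + \frac{12 M}{11}$ ($Z{\left(M,E \right)} = 6 \frac{8 - 12 M}{-66} = 6 \left(8 - 12 M\right) \left(- \frac{1}{66}\right) = 6 \left(- \frac{4}{33} + \frac{2 M}{11}\right) = - \frac{8}{11} + \frac{12 M}{11}$)
$F{\left(f \right)} = 2 + \frac{65}{f}$
$\frac{F{\left(43 \right)}}{Z{\left(22,32 \right)}} = \frac{2 + \frac{65}{43}}{- \frac{8}{11} + \frac{12}{11} \cdot 22} = \frac{2 + 65 \cdot \frac{1}{43}}{- \frac{8}{11} + 24} = \frac{2 + \frac{65}{43}}{\frac{256}{11}} = \frac{151}{43} \cdot \frac{11}{256} = \frac{1661}{11008}$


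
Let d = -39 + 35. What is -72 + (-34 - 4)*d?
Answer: 80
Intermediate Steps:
d = -4
-72 + (-34 - 4)*d = -72 + (-34 - 4)*(-4) = -72 - 38*(-4) = -72 + 152 = 80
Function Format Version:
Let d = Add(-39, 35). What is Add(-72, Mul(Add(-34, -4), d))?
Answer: 80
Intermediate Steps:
d = -4
Add(-72, Mul(Add(-34, -4), d)) = Add(-72, Mul(Add(-34, -4), -4)) = Add(-72, Mul(-38, -4)) = Add(-72, 152) = 80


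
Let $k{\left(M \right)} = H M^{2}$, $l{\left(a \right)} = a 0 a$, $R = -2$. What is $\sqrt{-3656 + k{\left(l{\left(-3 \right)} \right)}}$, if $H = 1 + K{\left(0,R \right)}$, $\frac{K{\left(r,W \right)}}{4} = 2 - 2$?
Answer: $2 i \sqrt{914} \approx 60.465 i$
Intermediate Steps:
$K{\left(r,W \right)} = 0$ ($K{\left(r,W \right)} = 4 \left(2 - 2\right) = 4 \cdot 0 = 0$)
$H = 1$ ($H = 1 + 0 = 1$)
$l{\left(a \right)} = 0$ ($l{\left(a \right)} = 0 a = 0$)
$k{\left(M \right)} = M^{2}$ ($k{\left(M \right)} = 1 M^{2} = M^{2}$)
$\sqrt{-3656 + k{\left(l{\left(-3 \right)} \right)}} = \sqrt{-3656 + 0^{2}} = \sqrt{-3656 + 0} = \sqrt{-3656} = 2 i \sqrt{914}$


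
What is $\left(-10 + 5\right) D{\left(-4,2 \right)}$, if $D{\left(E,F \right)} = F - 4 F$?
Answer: $30$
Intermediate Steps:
$D{\left(E,F \right)} = - 3 F$
$\left(-10 + 5\right) D{\left(-4,2 \right)} = \left(-10 + 5\right) \left(\left(-3\right) 2\right) = \left(-5\right) \left(-6\right) = 30$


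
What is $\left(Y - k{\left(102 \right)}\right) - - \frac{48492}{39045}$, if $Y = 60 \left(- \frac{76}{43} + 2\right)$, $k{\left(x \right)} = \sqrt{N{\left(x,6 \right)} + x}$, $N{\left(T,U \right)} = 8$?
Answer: $\frac{8504052}{559645} - \sqrt{110} \approx 4.7074$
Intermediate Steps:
$k{\left(x \right)} = \sqrt{8 + x}$
$Y = \frac{600}{43}$ ($Y = 60 \left(\left(-76\right) \frac{1}{43} + 2\right) = 60 \left(- \frac{76}{43} + 2\right) = 60 \cdot \frac{10}{43} = \frac{600}{43} \approx 13.953$)
$\left(Y - k{\left(102 \right)}\right) - - \frac{48492}{39045} = \left(\frac{600}{43} - \sqrt{8 + 102}\right) - - \frac{48492}{39045} = \left(\frac{600}{43} - \sqrt{110}\right) - \left(-48492\right) \frac{1}{39045} = \left(\frac{600}{43} - \sqrt{110}\right) - - \frac{16164}{13015} = \left(\frac{600}{43} - \sqrt{110}\right) + \frac{16164}{13015} = \frac{8504052}{559645} - \sqrt{110}$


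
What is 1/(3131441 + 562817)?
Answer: 1/3694258 ≈ 2.7069e-7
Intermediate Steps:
1/(3131441 + 562817) = 1/3694258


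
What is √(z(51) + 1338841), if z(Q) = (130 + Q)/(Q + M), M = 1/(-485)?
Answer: √819065942007986/24734 ≈ 1157.1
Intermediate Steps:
M = -1/485 ≈ -0.0020619
z(Q) = (130 + Q)/(-1/485 + Q) (z(Q) = (130 + Q)/(Q - 1/485) = (130 + Q)/(-1/485 + Q))
√(z(51) + 1338841) = √(485*(130 + 51)/(-1 + 485*51) + 1338841) = √(485*181/(-1 + 24735) + 1338841) = √(485*181/24734 + 1338841) = √(485*(1/24734)*181 + 1338841) = √(87785/24734 + 1338841) = √(33114981079/24734) = √819065942007986/24734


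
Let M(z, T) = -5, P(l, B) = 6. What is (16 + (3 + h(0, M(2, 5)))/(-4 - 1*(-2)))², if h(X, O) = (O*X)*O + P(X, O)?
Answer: 529/4 ≈ 132.25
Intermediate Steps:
h(X, O) = 6 + X*O² (h(X, O) = (O*X)*O + 6 = X*O² + 6 = 6 + X*O²)
(16 + (3 + h(0, M(2, 5)))/(-4 - 1*(-2)))² = (16 + (3 + (6 + 0*(-5)²))/(-4 - 1*(-2)))² = (16 + (3 + (6 + 0*25))/(-4 + 2))² = (16 + (3 + (6 + 0))/(-2))² = (16 + (3 + 6)*(-½))² = (16 + 9*(-½))² = (16 - 9/2)² = (23/2)² = 529/4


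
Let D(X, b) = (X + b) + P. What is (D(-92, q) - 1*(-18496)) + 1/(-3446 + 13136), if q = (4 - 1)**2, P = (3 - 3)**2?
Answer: 178421971/9690 ≈ 18413.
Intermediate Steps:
P = 0 (P = 0**2 = 0)
q = 9 (q = 3**2 = 9)
D(X, b) = X + b (D(X, b) = (X + b) + 0 = X + b)
(D(-92, q) - 1*(-18496)) + 1/(-3446 + 13136) = ((-92 + 9) - 1*(-18496)) + 1/(-3446 + 13136) = (-83 + 18496) + 1/9690 = 18413 + 1/9690 = 178421971/9690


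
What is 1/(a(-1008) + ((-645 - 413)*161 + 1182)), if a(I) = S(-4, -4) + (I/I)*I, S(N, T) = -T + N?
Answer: -1/170164 ≈ -5.8767e-6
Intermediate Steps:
S(N, T) = N - T
a(I) = I (a(I) = (-4 - 1*(-4)) + (I/I)*I = (-4 + 4) + 1*I = 0 + I = I)
1/(a(-1008) + ((-645 - 413)*161 + 1182)) = 1/(-1008 + ((-645 - 413)*161 + 1182)) = 1/(-1008 + (-1058*161 + 1182)) = 1/(-1008 + (-170338 + 1182)) = 1/(-1008 - 169156) = 1/(-170164) = -1/170164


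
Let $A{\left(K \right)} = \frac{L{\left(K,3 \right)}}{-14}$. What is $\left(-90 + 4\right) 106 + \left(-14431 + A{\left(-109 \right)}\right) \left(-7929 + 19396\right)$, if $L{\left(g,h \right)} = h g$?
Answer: $- \frac{2313101793}{14} \approx -1.6522 \cdot 10^{8}$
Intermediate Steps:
$L{\left(g,h \right)} = g h$
$A{\left(K \right)} = - \frac{3 K}{14}$ ($A{\left(K \right)} = \frac{K 3}{-14} = 3 K \left(- \frac{1}{14}\right) = - \frac{3 K}{14}$)
$\left(-90 + 4\right) 106 + \left(-14431 + A{\left(-109 \right)}\right) \left(-7929 + 19396\right) = \left(-90 + 4\right) 106 + \left(-14431 - - \frac{327}{14}\right) \left(-7929 + 19396\right) = \left(-86\right) 106 + \left(-14431 + \frac{327}{14}\right) 11467 = -9116 - \frac{2312974169}{14} = - \frac{2313101793}{14}$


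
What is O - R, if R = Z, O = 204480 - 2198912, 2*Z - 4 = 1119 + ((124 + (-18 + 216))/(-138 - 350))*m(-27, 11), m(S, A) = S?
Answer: -973561175/488 ≈ -1.9950e+6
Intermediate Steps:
Z = 278359/488 (Z = 2 + (1119 + ((124 + (-18 + 216))/(-138 - 350))*(-27))/2 = 2 + (1119 + ((124 + 198)/(-488))*(-27))/2 = 2 + (1119 + (322*(-1/488))*(-27))/2 = 2 + (1119 - 161/244*(-27))/2 = 2 + (1119 + 4347/244)/2 = 2 + (½)*(277383/244) = 2 + 277383/488 = 278359/488 ≈ 570.41)
O = -1994432
R = 278359/488 ≈ 570.41
O - R = -1994432 - 1*278359/488 = -1994432 - 278359/488 = -973561175/488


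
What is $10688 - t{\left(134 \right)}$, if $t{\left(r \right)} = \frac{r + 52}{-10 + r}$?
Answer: $\frac{21373}{2} \approx 10687.0$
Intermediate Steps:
$t{\left(r \right)} = \frac{52 + r}{-10 + r}$
$10688 - t{\left(134 \right)} = 10688 - \frac{52 + 134}{-10 + 134} = 10688 - \frac{1}{124} \cdot 186 = 10688 - \frac{3}{2} = \frac{21373}{2}$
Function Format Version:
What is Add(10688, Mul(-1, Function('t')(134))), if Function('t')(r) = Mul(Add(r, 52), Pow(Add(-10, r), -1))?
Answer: Rational(21373, 2) ≈ 10687.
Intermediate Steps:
Function('t')(r) = Mul(Pow(Add(-10, r), -1), Add(52, r)) (Function('t')(r) = Mul(Add(52, r), Pow(Add(-10, r), -1)) = Mul(Pow(Add(-10, r), -1), Add(52, r)))
Add(10688, Mul(-1, Function('t')(134))) = Add(10688, Mul(-1, Mul(Pow(Add(-10, 134), -1), Add(52, 134)))) = Add(10688, Mul(-1, Mul(Pow(124, -1), 186))) = Add(10688, Mul(-1, Mul(Rational(1, 124), 186))) = Add(10688, Mul(-1, Rational(3, 2))) = Add(10688, Rational(-3, 2)) = Rational(21373, 2)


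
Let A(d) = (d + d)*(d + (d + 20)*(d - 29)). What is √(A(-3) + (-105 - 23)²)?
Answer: √19666 ≈ 140.24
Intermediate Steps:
A(d) = 2*d*(d + (-29 + d)*(20 + d)) (A(d) = (2*d)*(d + (20 + d)*(-29 + d)) = (2*d)*(d + (-29 + d)*(20 + d)) = 2*d*(d + (-29 + d)*(20 + d)))
√(A(-3) + (-105 - 23)²) = √(2*(-3)*(-580 + (-3)² - 8*(-3)) + (-105 - 23)²) = √(2*(-3)*(-580 + 9 + 24) + (-128)²) = √(2*(-3)*(-547) + 16384) = √(3282 + 16384) = √19666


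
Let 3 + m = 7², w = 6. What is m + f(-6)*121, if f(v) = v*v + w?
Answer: 5128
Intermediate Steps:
m = 46 (m = -3 + 7² = -3 + 49 = 46)
f(v) = 6 + v² (f(v) = v*v + 6 = v² + 6 = 6 + v²)
m + f(-6)*121 = 46 + (6 + (-6)²)*121 = 46 + (6 + 36)*121 = 46 + 42*121 = 46 + 5082 = 5128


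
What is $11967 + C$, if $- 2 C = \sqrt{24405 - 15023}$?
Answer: $11967 - \frac{\sqrt{9382}}{2} \approx 11919.0$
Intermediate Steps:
$C = - \frac{\sqrt{9382}}{2}$ ($C = - \frac{\sqrt{24405 - 15023}}{2} = - \frac{\sqrt{9382}}{2} \approx -48.43$)
$11967 + C = 11967 - \frac{\sqrt{9382}}{2}$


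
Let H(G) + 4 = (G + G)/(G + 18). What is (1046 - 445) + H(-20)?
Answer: 617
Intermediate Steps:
H(G) = -4 + 2*G/(18 + G) (H(G) = -4 + (G + G)/(G + 18) = -4 + (2*G)/(18 + G) = -4 + 2*G/(18 + G))
(1046 - 445) + H(-20) = (1046 - 445) + 2*(-36 - 1*(-20))/(18 - 20) = 601 + 2*(-36 + 20)/(-2) = 601 + 2*(-½)*(-16) = 601 + 16 = 617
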